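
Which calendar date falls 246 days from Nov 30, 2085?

August 3, 2086

Counting forward 246 days from November 30, 2085.
November has 30 days, so 30 − 30 = 0 days remain after November 30, 2085; 246 − 0 = 246 left.
December 2085 has 31 days: 246 − 31 = 215 left.
January 2086 has 31 days: 215 − 31 = 184 left.
February 2086 has 28 days (2086 is not a leap year): 184 − 28 = 156 left.
March 2086 has 31 days: 156 − 31 = 125 left.
April 2086 has 30 days: 125 − 30 = 95 left.
May 2086 has 31 days: 95 − 31 = 64 left.
June 2086 has 30 days: 64 − 30 = 34 left.
July 2086 has 31 days: 34 − 31 = 3 left.
3 days into August 2086 → August 3, 2086.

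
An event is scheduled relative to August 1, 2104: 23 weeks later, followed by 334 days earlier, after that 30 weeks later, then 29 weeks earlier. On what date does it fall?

February 17, 2104

Counting forward 23 weeks (= 161 days) from August 1, 2104:
August has 31 days, so 31 − 1 = 30 days remain after August 1, 2104; 161 − 30 = 131 left.
September 2104 has 30 days: 131 − 30 = 101 left.
October 2104 has 31 days: 101 − 31 = 70 left.
November 2104 has 30 days: 70 − 30 = 40 left.
December 2104 has 31 days: 40 − 31 = 9 left.
9 days into January 2105 → January 9, 2105.
Going back 334 days from January 9, 2105:
Going back 9 days from January 9, 2105 reaches the end of the previous month; 334 − 9 = 325 left.
December 2104 has 31 days: 325 − 31 = 294 left.
November 2104 has 30 days: 294 − 30 = 264 left.
October 2104 has 31 days: 264 − 31 = 233 left.
September 2104 has 30 days: 233 − 30 = 203 left.
August 2104 has 31 days: 203 − 31 = 172 left.
July 2104 has 31 days: 172 − 31 = 141 left.
June 2104 has 30 days: 141 − 30 = 111 left.
May 2104 has 31 days: 111 − 31 = 80 left.
April 2104 has 30 days: 80 − 30 = 50 left.
March 2104 has 31 days: 50 − 31 = 19 left.
February 2104 has 29 days; 29 − 19 = 10 → February 10, 2104.
Adding 30 weeks (= 210 days) from February 10, 2104:
February has 29 days, so 29 − 10 = 19 days remain after February 10, 2104; 210 − 19 = 191 left.
March 2104 has 31 days: 191 − 31 = 160 left.
April 2104 has 30 days: 160 − 30 = 130 left.
May 2104 has 31 days: 130 − 31 = 99 left.
June 2104 has 30 days: 99 − 30 = 69 left.
July 2104 has 31 days: 69 − 31 = 38 left.
August 2104 has 31 days: 38 − 31 = 7 left.
7 days into September 2104 → September 7, 2104.
Subtracting 29 weeks (= 203 days) from September 7, 2104:
Going back 7 days from September 7, 2104 reaches the end of the previous month; 203 − 7 = 196 left.
August 2104 has 31 days: 196 − 31 = 165 left.
July 2104 has 31 days: 165 − 31 = 134 left.
June 2104 has 30 days: 134 − 30 = 104 left.
May 2104 has 31 days: 104 − 31 = 73 left.
April 2104 has 30 days: 73 − 30 = 43 left.
March 2104 has 31 days: 43 − 31 = 12 left.
February 2104 has 29 days; 29 − 12 = 17 → February 17, 2104.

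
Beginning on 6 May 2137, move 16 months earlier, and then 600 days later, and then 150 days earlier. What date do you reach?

March 31, 2137

Counting back 16 months from May 6, 2137:
month 5 − 16 = -11, which is month 1 of year 2136 → January 2136.
Day 6 is valid in January, giving January 6, 2136.
Adding 600 days from January 6, 2136:
January has 31 days, so 31 − 6 = 25 days remain after January 6, 2136; 600 − 25 = 575 left.
February 2136 has 29 days (2136 is a leap year): 575 − 29 = 546 left.
March 2136 has 31 days: 546 − 31 = 515 left.
April 2136 has 30 days: 515 − 30 = 485 left.
May 2136 has 31 days: 485 − 31 = 454 left.
June 2136 has 30 days: 454 − 30 = 424 left.
July 2136 has 31 days: 424 − 31 = 393 left.
August 2136 has 31 days: 393 − 31 = 362 left.
September 2136 has 30 days: 362 − 30 = 332 left.
October 2136 has 31 days: 332 − 31 = 301 left.
November 2136 has 30 days: 301 − 30 = 271 left.
December 2136 has 31 days: 271 − 31 = 240 left.
January 2137 has 31 days: 240 − 31 = 209 left.
February 2137 has 28 days (2137 is not a leap year): 209 − 28 = 181 left.
March 2137 has 31 days: 181 − 31 = 150 left.
April 2137 has 30 days: 150 − 30 = 120 left.
May 2137 has 31 days: 120 − 31 = 89 left.
June 2137 has 30 days: 89 − 30 = 59 left.
July 2137 has 31 days: 59 − 31 = 28 left.
28 days into August 2137 → August 28, 2137.
Counting back 150 days from August 28, 2137:
Going back 28 days from August 28, 2137 reaches the end of the previous month; 150 − 28 = 122 left.
July 2137 has 31 days: 122 − 31 = 91 left.
June 2137 has 30 days: 91 − 30 = 61 left.
May 2137 has 31 days: 61 − 31 = 30 left.
April 2137 has 30 days: 30 − 30 = 0 left.
March 2137 has 31 days; 31 − 0 = 31 → March 31, 2137.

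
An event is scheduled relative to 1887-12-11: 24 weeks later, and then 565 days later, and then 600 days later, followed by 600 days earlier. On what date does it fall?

December 13, 1889

Advancing 24 weeks (= 168 days) from December 11, 1887:
December has 31 days, so 31 − 11 = 20 days remain after December 11, 1887; 168 − 20 = 148 left.
January 1888 has 31 days: 148 − 31 = 117 left.
February 1888 has 29 days (1888 is a leap year): 117 − 29 = 88 left.
March 1888 has 31 days: 88 − 31 = 57 left.
April 1888 has 30 days: 57 − 30 = 27 left.
27 days into May 1888 → May 27, 1888.
Advancing 565 days from May 27, 1888:
May has 31 days, so 31 − 27 = 4 days remain after May 27, 1888; 565 − 4 = 561 left.
June 1888 has 30 days: 561 − 30 = 531 left.
July 1888 has 31 days: 531 − 31 = 500 left.
August 1888 has 31 days: 500 − 31 = 469 left.
September 1888 has 30 days: 469 − 30 = 439 left.
October 1888 has 31 days: 439 − 31 = 408 left.
November 1888 has 30 days: 408 − 30 = 378 left.
December 1888 has 31 days: 378 − 31 = 347 left.
January 1889 has 31 days: 347 − 31 = 316 left.
February 1889 has 28 days (1889 is not a leap year): 316 − 28 = 288 left.
March 1889 has 31 days: 288 − 31 = 257 left.
April 1889 has 30 days: 257 − 30 = 227 left.
May 1889 has 31 days: 227 − 31 = 196 left.
June 1889 has 30 days: 196 − 30 = 166 left.
July 1889 has 31 days: 166 − 31 = 135 left.
August 1889 has 31 days: 135 − 31 = 104 left.
September 1889 has 30 days: 104 − 30 = 74 left.
October 1889 has 31 days: 74 − 31 = 43 left.
November 1889 has 30 days: 43 − 30 = 13 left.
13 days into December 1889 → December 13, 1889.
Adding 600 days from December 13, 1889:
December has 31 days, so 31 − 13 = 18 days remain after December 13, 1889; 600 − 18 = 582 left.
January 1890 has 31 days: 582 − 31 = 551 left.
February 1890 has 28 days (1890 is not a leap year): 551 − 28 = 523 left.
March 1890 has 31 days: 523 − 31 = 492 left.
April 1890 has 30 days: 492 − 30 = 462 left.
May 1890 has 31 days: 462 − 31 = 431 left.
June 1890 has 30 days: 431 − 30 = 401 left.
July 1890 has 31 days: 401 − 31 = 370 left.
August 1890 has 31 days: 370 − 31 = 339 left.
September 1890 has 30 days: 339 − 30 = 309 left.
October 1890 has 31 days: 309 − 31 = 278 left.
November 1890 has 30 days: 278 − 30 = 248 left.
December 1890 has 31 days: 248 − 31 = 217 left.
January 1891 has 31 days: 217 − 31 = 186 left.
February 1891 has 28 days (1891 is not a leap year): 186 − 28 = 158 left.
March 1891 has 31 days: 158 − 31 = 127 left.
April 1891 has 30 days: 127 − 30 = 97 left.
May 1891 has 31 days: 97 − 31 = 66 left.
June 1891 has 30 days: 66 − 30 = 36 left.
July 1891 has 31 days: 36 − 31 = 5 left.
5 days into August 1891 → August 5, 1891.
Counting back 600 days from August 5, 1891:
Going back 5 days from August 5, 1891 reaches the end of the previous month; 600 − 5 = 595 left.
July 1891 has 31 days: 595 − 31 = 564 left.
June 1891 has 30 days: 564 − 30 = 534 left.
May 1891 has 31 days: 534 − 31 = 503 left.
April 1891 has 30 days: 503 − 30 = 473 left.
March 1891 has 31 days: 473 − 31 = 442 left.
February 1891 has 28 days (1891 is not a leap year): 442 − 28 = 414 left.
January 1891 has 31 days: 414 − 31 = 383 left.
December 1890 has 31 days: 383 − 31 = 352 left.
November 1890 has 30 days: 352 − 30 = 322 left.
October 1890 has 31 days: 322 − 31 = 291 left.
September 1890 has 30 days: 291 − 30 = 261 left.
August 1890 has 31 days: 261 − 31 = 230 left.
July 1890 has 31 days: 230 − 31 = 199 left.
June 1890 has 30 days: 199 − 30 = 169 left.
May 1890 has 31 days: 169 − 31 = 138 left.
April 1890 has 30 days: 138 − 30 = 108 left.
March 1890 has 31 days: 108 − 31 = 77 left.
February 1890 has 28 days (1890 is not a leap year): 77 − 28 = 49 left.
January 1890 has 31 days: 49 − 31 = 18 left.
December 1889 has 31 days; 31 − 18 = 13 → December 13, 1889.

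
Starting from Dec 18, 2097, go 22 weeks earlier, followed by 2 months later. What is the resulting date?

September 17, 2097

Going back 22 weeks (= 154 days) from December 18, 2097:
Going back 18 days from December 18, 2097 reaches the end of the previous month; 154 − 18 = 136 left.
November 2097 has 30 days: 136 − 30 = 106 left.
October 2097 has 31 days: 106 − 31 = 75 left.
September 2097 has 30 days: 75 − 30 = 45 left.
August 2097 has 31 days: 45 − 31 = 14 left.
July 2097 has 31 days; 31 − 14 = 17 → July 17, 2097.
Adding 2 months from July 17, 2097:
month 7 + 2 = 9 → September 2097.
Day 17 is valid in September, giving September 17, 2097.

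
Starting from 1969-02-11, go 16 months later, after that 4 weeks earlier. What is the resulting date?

May 14, 1970

Counting forward 16 months from February 11, 1969:
month 2 + 16 = 18, which is month 6 of year 1970 → June 1970.
Day 11 is valid in June, giving June 11, 1970.
Subtracting 4 weeks (= 28 days) from June 11, 1970:
Going back 11 days from June 11, 1970 reaches the end of the previous month; 28 − 11 = 17 left.
May 1970 has 31 days; 31 − 17 = 14 → May 14, 1970.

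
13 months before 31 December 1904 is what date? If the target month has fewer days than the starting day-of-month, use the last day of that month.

November 30, 1903

Counting back 13 months from December 31, 1904.
month 12 − 13 = -1, which is month 11 of year 1903 → November 1903.
November 1903 has only 30 days and the start was day 31, so the date clamps to November 30, 1903.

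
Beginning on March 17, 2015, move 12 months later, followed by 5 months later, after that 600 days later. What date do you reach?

April 9, 2018

Counting forward 12 months from March 17, 2015:
month 3 + 12 = 15, which is month 3 of year 2016 → March 2016.
Day 17 is valid in March, giving March 17, 2016.
Advancing 5 months from March 17, 2016:
month 3 + 5 = 8 → August 2016.
Day 17 is valid in August, giving August 17, 2016.
Counting forward 600 days from August 17, 2016:
August has 31 days, so 31 − 17 = 14 days remain after August 17, 2016; 600 − 14 = 586 left.
September 2016 has 30 days: 586 − 30 = 556 left.
October 2016 has 31 days: 556 − 31 = 525 left.
November 2016 has 30 days: 525 − 30 = 495 left.
December 2016 has 31 days: 495 − 31 = 464 left.
January 2017 has 31 days: 464 − 31 = 433 left.
February 2017 has 28 days (2017 is not a leap year): 433 − 28 = 405 left.
March 2017 has 31 days: 405 − 31 = 374 left.
April 2017 has 30 days: 374 − 30 = 344 left.
May 2017 has 31 days: 344 − 31 = 313 left.
June 2017 has 30 days: 313 − 30 = 283 left.
July 2017 has 31 days: 283 − 31 = 252 left.
August 2017 has 31 days: 252 − 31 = 221 left.
September 2017 has 30 days: 221 − 30 = 191 left.
October 2017 has 31 days: 191 − 31 = 160 left.
November 2017 has 30 days: 160 − 30 = 130 left.
December 2017 has 31 days: 130 − 31 = 99 left.
January 2018 has 31 days: 99 − 31 = 68 left.
February 2018 has 28 days (2018 is not a leap year): 68 − 28 = 40 left.
March 2018 has 31 days: 40 − 31 = 9 left.
9 days into April 2018 → April 9, 2018.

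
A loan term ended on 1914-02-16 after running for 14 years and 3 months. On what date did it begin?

November 16, 1899

Going back 14 years and 3 months from February 16, 1914.
-14 years → 1900; month 2 − 3 = -1, which is month 11 of year 1899 → November 1899.
Day 16 is valid in November, giving November 16, 1899.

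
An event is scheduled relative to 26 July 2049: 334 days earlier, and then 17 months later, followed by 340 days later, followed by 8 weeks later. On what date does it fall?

February 26, 2051

Going back 334 days from July 26, 2049:
Going back 26 days from July 26, 2049 reaches the end of the previous month; 334 − 26 = 308 left.
June 2049 has 30 days: 308 − 30 = 278 left.
May 2049 has 31 days: 278 − 31 = 247 left.
April 2049 has 30 days: 247 − 30 = 217 left.
March 2049 has 31 days: 217 − 31 = 186 left.
February 2049 has 28 days (2049 is not a leap year): 186 − 28 = 158 left.
January 2049 has 31 days: 158 − 31 = 127 left.
December 2048 has 31 days: 127 − 31 = 96 left.
November 2048 has 30 days: 96 − 30 = 66 left.
October 2048 has 31 days: 66 − 31 = 35 left.
September 2048 has 30 days: 35 − 30 = 5 left.
August 2048 has 31 days; 31 − 5 = 26 → August 26, 2048.
Counting forward 17 months from August 26, 2048:
month 8 + 17 = 25, which is month 1 of year 2050 → January 2050.
Day 26 is valid in January, giving January 26, 2050.
Advancing 340 days from January 26, 2050:
January has 31 days, so 31 − 26 = 5 days remain after January 26, 2050; 340 − 5 = 335 left.
February 2050 has 28 days (2050 is not a leap year): 335 − 28 = 307 left.
March 2050 has 31 days: 307 − 31 = 276 left.
April 2050 has 30 days: 276 − 30 = 246 left.
May 2050 has 31 days: 246 − 31 = 215 left.
June 2050 has 30 days: 215 − 30 = 185 left.
July 2050 has 31 days: 185 − 31 = 154 left.
August 2050 has 31 days: 154 − 31 = 123 left.
September 2050 has 30 days: 123 − 30 = 93 left.
October 2050 has 31 days: 93 − 31 = 62 left.
November 2050 has 30 days: 62 − 30 = 32 left.
December 2050 has 31 days: 32 − 31 = 1 left.
1 day into January 2051 → January 1, 2051.
Counting forward 8 weeks (= 56 days) from January 1, 2051:
January has 31 days, so 31 − 1 = 30 days remain after January 1, 2051; 56 − 30 = 26 left.
26 days into February 2051 → February 26, 2051.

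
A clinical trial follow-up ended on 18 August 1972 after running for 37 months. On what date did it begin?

July 18, 1969

Counting back 37 months from August 18, 1972.
month 8 − 37 = -29, which is month 7 of year 1969 → July 1969.
Day 18 is valid in July, giving July 18, 1969.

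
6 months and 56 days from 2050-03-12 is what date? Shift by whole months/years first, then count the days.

November 7, 2050

Counting forward 6 months and 56 days from March 12, 2050: first the month/year part, then the days.
month 3 + 6 = 9 → September 2050.
Day 12 is valid in September, giving September 12, 2050.
Now add 56 days from September 12, 2050.
September has 30 days, so 30 − 12 = 18 days remain after September 12, 2050; 56 − 18 = 38 left.
October 2050 has 31 days: 38 − 31 = 7 left.
7 days into November 2050 → November 7, 2050.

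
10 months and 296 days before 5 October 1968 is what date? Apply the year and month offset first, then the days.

Subtracting 10 months and 296 days from October 5, 1968: first the month/year part, then the days.
month 10 − 10 = 0, which is month 12 of year 1967 → December 1967.
Day 5 is valid in December, giving December 5, 1967.
Now subtract 296 days from December 5, 1967.
Going back 5 days from December 5, 1967 reaches the end of the previous month; 296 − 5 = 291 left.
November 1967 has 30 days: 291 − 30 = 261 left.
October 1967 has 31 days: 261 − 31 = 230 left.
September 1967 has 30 days: 230 − 30 = 200 left.
August 1967 has 31 days: 200 − 31 = 169 left.
July 1967 has 31 days: 169 − 31 = 138 left.
June 1967 has 30 days: 138 − 30 = 108 left.
May 1967 has 31 days: 108 − 31 = 77 left.
April 1967 has 30 days: 77 − 30 = 47 left.
March 1967 has 31 days: 47 − 31 = 16 left.
February 1967 has 28 days; 28 − 16 = 12 → February 12, 1967.

February 12, 1967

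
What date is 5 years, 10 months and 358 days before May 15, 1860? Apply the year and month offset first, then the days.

Counting back 5 years, 10 months and 358 days from May 15, 1860: first the month/year part, then the days.
-5 years → 1855; month 5 − 10 = -5, which is month 7 of year 1854 → July 1854.
Day 15 is valid in July, giving July 15, 1854.
Now subtract 358 days from July 15, 1854.
Going back 15 days from July 15, 1854 reaches the end of the previous month; 358 − 15 = 343 left.
June 1854 has 30 days: 343 − 30 = 313 left.
May 1854 has 31 days: 313 − 31 = 282 left.
April 1854 has 30 days: 282 − 30 = 252 left.
March 1854 has 31 days: 252 − 31 = 221 left.
February 1854 has 28 days (1854 is not a leap year): 221 − 28 = 193 left.
January 1854 has 31 days: 193 − 31 = 162 left.
December 1853 has 31 days: 162 − 31 = 131 left.
November 1853 has 30 days: 131 − 30 = 101 left.
October 1853 has 31 days: 101 − 31 = 70 left.
September 1853 has 30 days: 70 − 30 = 40 left.
August 1853 has 31 days: 40 − 31 = 9 left.
July 1853 has 31 days; 31 − 9 = 22 → July 22, 1853.

July 22, 1853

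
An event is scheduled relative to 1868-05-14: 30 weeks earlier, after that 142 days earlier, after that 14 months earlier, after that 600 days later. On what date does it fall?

Counting back 30 weeks (= 210 days) from May 14, 1868:
Going back 14 days from May 14, 1868 reaches the end of the previous month; 210 − 14 = 196 left.
April 1868 has 30 days: 196 − 30 = 166 left.
March 1868 has 31 days: 166 − 31 = 135 left.
February 1868 has 29 days (1868 is a leap year): 135 − 29 = 106 left.
January 1868 has 31 days: 106 − 31 = 75 left.
December 1867 has 31 days: 75 − 31 = 44 left.
November 1867 has 30 days: 44 − 30 = 14 left.
October 1867 has 31 days; 31 − 14 = 17 → October 17, 1867.
Going back 142 days from October 17, 1867:
Going back 17 days from October 17, 1867 reaches the end of the previous month; 142 − 17 = 125 left.
September 1867 has 30 days: 125 − 30 = 95 left.
August 1867 has 31 days: 95 − 31 = 64 left.
July 1867 has 31 days: 64 − 31 = 33 left.
June 1867 has 30 days: 33 − 30 = 3 left.
May 1867 has 31 days; 31 − 3 = 28 → May 28, 1867.
Subtracting 14 months from May 28, 1867:
month 5 − 14 = -9, which is month 3 of year 1866 → March 1866.
Day 28 is valid in March, giving March 28, 1866.
Counting forward 600 days from March 28, 1866:
March has 31 days, so 31 − 28 = 3 days remain after March 28, 1866; 600 − 3 = 597 left.
April 1866 has 30 days: 597 − 30 = 567 left.
May 1866 has 31 days: 567 − 31 = 536 left.
June 1866 has 30 days: 536 − 30 = 506 left.
July 1866 has 31 days: 506 − 31 = 475 left.
August 1866 has 31 days: 475 − 31 = 444 left.
September 1866 has 30 days: 444 − 30 = 414 left.
October 1866 has 31 days: 414 − 31 = 383 left.
November 1866 has 30 days: 383 − 30 = 353 left.
December 1866 has 31 days: 353 − 31 = 322 left.
January 1867 has 31 days: 322 − 31 = 291 left.
February 1867 has 28 days (1867 is not a leap year): 291 − 28 = 263 left.
March 1867 has 31 days: 263 − 31 = 232 left.
April 1867 has 30 days: 232 − 30 = 202 left.
May 1867 has 31 days: 202 − 31 = 171 left.
June 1867 has 30 days: 171 − 30 = 141 left.
July 1867 has 31 days: 141 − 31 = 110 left.
August 1867 has 31 days: 110 − 31 = 79 left.
September 1867 has 30 days: 79 − 30 = 49 left.
October 1867 has 31 days: 49 − 31 = 18 left.
18 days into November 1867 → November 18, 1867.

November 18, 1867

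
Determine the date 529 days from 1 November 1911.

Counting forward 529 days from November 1, 1911.
November has 30 days, so 30 − 1 = 29 days remain after November 1, 1911; 529 − 29 = 500 left.
December 1911 has 31 days: 500 − 31 = 469 left.
January 1912 has 31 days: 469 − 31 = 438 left.
February 1912 has 29 days (1912 is a leap year): 438 − 29 = 409 left.
March 1912 has 31 days: 409 − 31 = 378 left.
April 1912 has 30 days: 378 − 30 = 348 left.
May 1912 has 31 days: 348 − 31 = 317 left.
June 1912 has 30 days: 317 − 30 = 287 left.
July 1912 has 31 days: 287 − 31 = 256 left.
August 1912 has 31 days: 256 − 31 = 225 left.
September 1912 has 30 days: 225 − 30 = 195 left.
October 1912 has 31 days: 195 − 31 = 164 left.
November 1912 has 30 days: 164 − 30 = 134 left.
December 1912 has 31 days: 134 − 31 = 103 left.
January 1913 has 31 days: 103 − 31 = 72 left.
February 1913 has 28 days (1913 is not a leap year): 72 − 28 = 44 left.
March 1913 has 31 days: 44 − 31 = 13 left.
13 days into April 1913 → April 13, 1913.

April 13, 1913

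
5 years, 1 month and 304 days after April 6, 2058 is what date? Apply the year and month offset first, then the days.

Adding 5 years, 1 month and 304 days from April 6, 2058: first the month/year part, then the days.
+5 years → 2063; month 4 + 1 = 5 → May 2063.
Day 6 is valid in May, giving May 6, 2063.
Now add 304 days from May 6, 2063.
May has 31 days, so 31 − 6 = 25 days remain after May 6, 2063; 304 − 25 = 279 left.
June 2063 has 30 days: 279 − 30 = 249 left.
July 2063 has 31 days: 249 − 31 = 218 left.
August 2063 has 31 days: 218 − 31 = 187 left.
September 2063 has 30 days: 187 − 30 = 157 left.
October 2063 has 31 days: 157 − 31 = 126 left.
November 2063 has 30 days: 126 − 30 = 96 left.
December 2063 has 31 days: 96 − 31 = 65 left.
January 2064 has 31 days: 65 − 31 = 34 left.
February 2064 has 29 days (2064 is a leap year): 34 − 29 = 5 left.
5 days into March 2064 → March 5, 2064.

March 5, 2064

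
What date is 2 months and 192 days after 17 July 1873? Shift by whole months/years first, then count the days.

Advancing 2 months and 192 days from July 17, 1873: first the month/year part, then the days.
month 7 + 2 = 9 → September 1873.
Day 17 is valid in September, giving September 17, 1873.
Now add 192 days from September 17, 1873.
September has 30 days, so 30 − 17 = 13 days remain after September 17, 1873; 192 − 13 = 179 left.
October 1873 has 31 days: 179 − 31 = 148 left.
November 1873 has 30 days: 148 − 30 = 118 left.
December 1873 has 31 days: 118 − 31 = 87 left.
January 1874 has 31 days: 87 − 31 = 56 left.
February 1874 has 28 days (1874 is not a leap year): 56 − 28 = 28 left.
28 days into March 1874 → March 28, 1874.

March 28, 1874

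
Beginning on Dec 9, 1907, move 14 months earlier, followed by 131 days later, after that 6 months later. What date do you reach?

August 17, 1907

Counting back 14 months from December 9, 1907:
month 12 − 14 = -2, which is month 10 of year 1906 → October 1906.
Day 9 is valid in October, giving October 9, 1906.
Advancing 131 days from October 9, 1906:
October has 31 days, so 31 − 9 = 22 days remain after October 9, 1906; 131 − 22 = 109 left.
November 1906 has 30 days: 109 − 30 = 79 left.
December 1906 has 31 days: 79 − 31 = 48 left.
January 1907 has 31 days: 48 − 31 = 17 left.
17 days into February 1907 → February 17, 1907.
Counting forward 6 months from February 17, 1907:
month 2 + 6 = 8 → August 1907.
Day 17 is valid in August, giving August 17, 1907.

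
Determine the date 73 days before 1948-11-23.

Counting back 73 days from November 23, 1948.
Going back 23 days from November 23, 1948 reaches the end of the previous month; 73 − 23 = 50 left.
October 1948 has 31 days: 50 − 31 = 19 left.
September 1948 has 30 days; 30 − 19 = 11 → September 11, 1948.

September 11, 1948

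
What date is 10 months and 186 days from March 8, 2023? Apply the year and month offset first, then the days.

Counting forward 10 months and 186 days from March 8, 2023: first the month/year part, then the days.
month 3 + 10 = 13, which is month 1 of year 2024 → January 2024.
Day 8 is valid in January, giving January 8, 2024.
Now add 186 days from January 8, 2024.
January has 31 days, so 31 − 8 = 23 days remain after January 8, 2024; 186 − 23 = 163 left.
February 2024 has 29 days (2024 is a leap year): 163 − 29 = 134 left.
March 2024 has 31 days: 134 − 31 = 103 left.
April 2024 has 30 days: 103 − 30 = 73 left.
May 2024 has 31 days: 73 − 31 = 42 left.
June 2024 has 30 days: 42 − 30 = 12 left.
12 days into July 2024 → July 12, 2024.

July 12, 2024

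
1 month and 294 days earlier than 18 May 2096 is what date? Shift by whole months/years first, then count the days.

Going back 1 month and 294 days from May 18, 2096: first the month/year part, then the days.
month 5 − 1 = 4 → April 2096.
Day 18 is valid in April, giving April 18, 2096.
Now subtract 294 days from April 18, 2096.
Going back 18 days from April 18, 2096 reaches the end of the previous month; 294 − 18 = 276 left.
March 2096 has 31 days: 276 − 31 = 245 left.
February 2096 has 29 days (2096 is a leap year): 245 − 29 = 216 left.
January 2096 has 31 days: 216 − 31 = 185 left.
December 2095 has 31 days: 185 − 31 = 154 left.
November 2095 has 30 days: 154 − 30 = 124 left.
October 2095 has 31 days: 124 − 31 = 93 left.
September 2095 has 30 days: 93 − 30 = 63 left.
August 2095 has 31 days: 63 − 31 = 32 left.
July 2095 has 31 days: 32 − 31 = 1 left.
June 2095 has 30 days; 30 − 1 = 29 → June 29, 2095.

June 29, 2095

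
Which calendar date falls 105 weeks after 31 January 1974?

February 5, 1976

Adding 105 weeks = 735 days from January 31, 1974.
January has 31 days, so 31 − 31 = 0 days remain after January 31, 1974; 735 − 0 = 735 left.
February 1974 has 28 days (1974 is not a leap year): 735 − 28 = 707 left.
March 1974 has 31 days: 707 − 31 = 676 left.
April 1974 has 30 days: 676 − 30 = 646 left.
May 1974 has 31 days: 646 − 31 = 615 left.
June 1974 has 30 days: 615 − 30 = 585 left.
July 1974 has 31 days: 585 − 31 = 554 left.
August 1974 has 31 days: 554 − 31 = 523 left.
September 1974 has 30 days: 523 − 30 = 493 left.
October 1974 has 31 days: 493 − 31 = 462 left.
November 1974 has 30 days: 462 − 30 = 432 left.
December 1974 has 31 days: 432 − 31 = 401 left.
January 1975 has 31 days: 401 − 31 = 370 left.
February 1975 has 28 days (1975 is not a leap year): 370 − 28 = 342 left.
March 1975 has 31 days: 342 − 31 = 311 left.
April 1975 has 30 days: 311 − 30 = 281 left.
May 1975 has 31 days: 281 − 31 = 250 left.
June 1975 has 30 days: 250 − 30 = 220 left.
July 1975 has 31 days: 220 − 31 = 189 left.
August 1975 has 31 days: 189 − 31 = 158 left.
September 1975 has 30 days: 158 − 30 = 128 left.
October 1975 has 31 days: 128 − 31 = 97 left.
November 1975 has 30 days: 97 − 30 = 67 left.
December 1975 has 31 days: 67 − 31 = 36 left.
January 1976 has 31 days: 36 − 31 = 5 left.
5 days into February 1976 → February 5, 1976.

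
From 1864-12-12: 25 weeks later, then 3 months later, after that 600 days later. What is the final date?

Advancing 25 weeks (= 175 days) from December 12, 1864:
December has 31 days, so 31 − 12 = 19 days remain after December 12, 1864; 175 − 19 = 156 left.
January 1865 has 31 days: 156 − 31 = 125 left.
February 1865 has 28 days (1865 is not a leap year): 125 − 28 = 97 left.
March 1865 has 31 days: 97 − 31 = 66 left.
April 1865 has 30 days: 66 − 30 = 36 left.
May 1865 has 31 days: 36 − 31 = 5 left.
5 days into June 1865 → June 5, 1865.
Advancing 3 months from June 5, 1865:
month 6 + 3 = 9 → September 1865.
Day 5 is valid in September, giving September 5, 1865.
Counting forward 600 days from September 5, 1865:
September has 30 days, so 30 − 5 = 25 days remain after September 5, 1865; 600 − 25 = 575 left.
October 1865 has 31 days: 575 − 31 = 544 left.
November 1865 has 30 days: 544 − 30 = 514 left.
December 1865 has 31 days: 514 − 31 = 483 left.
January 1866 has 31 days: 483 − 31 = 452 left.
February 1866 has 28 days (1866 is not a leap year): 452 − 28 = 424 left.
March 1866 has 31 days: 424 − 31 = 393 left.
April 1866 has 30 days: 393 − 30 = 363 left.
May 1866 has 31 days: 363 − 31 = 332 left.
June 1866 has 30 days: 332 − 30 = 302 left.
July 1866 has 31 days: 302 − 31 = 271 left.
August 1866 has 31 days: 271 − 31 = 240 left.
September 1866 has 30 days: 240 − 30 = 210 left.
October 1866 has 31 days: 210 − 31 = 179 left.
November 1866 has 30 days: 179 − 30 = 149 left.
December 1866 has 31 days: 149 − 31 = 118 left.
January 1867 has 31 days: 118 − 31 = 87 left.
February 1867 has 28 days (1867 is not a leap year): 87 − 28 = 59 left.
March 1867 has 31 days: 59 − 31 = 28 left.
28 days into April 1867 → April 28, 1867.

April 28, 1867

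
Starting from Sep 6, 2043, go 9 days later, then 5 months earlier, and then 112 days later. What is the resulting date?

Advancing 9 days from September 6, 2043:
September has 30 days; 6 + 9 = 15, still in September.
Subtracting 5 months from September 15, 2043:
month 9 − 5 = 4 → April 2043.
Day 15 is valid in April, giving April 15, 2043.
Counting forward 112 days from April 15, 2043:
April has 30 days, so 30 − 15 = 15 days remain after April 15, 2043; 112 − 15 = 97 left.
May 2043 has 31 days: 97 − 31 = 66 left.
June 2043 has 30 days: 66 − 30 = 36 left.
July 2043 has 31 days: 36 − 31 = 5 left.
5 days into August 2043 → August 5, 2043.

August 5, 2043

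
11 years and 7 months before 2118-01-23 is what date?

Subtracting 11 years and 7 months from January 23, 2118.
-11 years → 2107; month 1 − 7 = -6, which is month 6 of year 2106 → June 2106.
Day 23 is valid in June, giving June 23, 2106.

June 23, 2106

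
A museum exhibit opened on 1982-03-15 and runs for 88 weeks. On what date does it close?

Counting forward 88 weeks = 616 days from March 15, 1982.
March has 31 days, so 31 − 15 = 16 days remain after March 15, 1982; 616 − 16 = 600 left.
April 1982 has 30 days: 600 − 30 = 570 left.
May 1982 has 31 days: 570 − 31 = 539 left.
June 1982 has 30 days: 539 − 30 = 509 left.
July 1982 has 31 days: 509 − 31 = 478 left.
August 1982 has 31 days: 478 − 31 = 447 left.
September 1982 has 30 days: 447 − 30 = 417 left.
October 1982 has 31 days: 417 − 31 = 386 left.
November 1982 has 30 days: 386 − 30 = 356 left.
December 1982 has 31 days: 356 − 31 = 325 left.
January 1983 has 31 days: 325 − 31 = 294 left.
February 1983 has 28 days (1983 is not a leap year): 294 − 28 = 266 left.
March 1983 has 31 days: 266 − 31 = 235 left.
April 1983 has 30 days: 235 − 30 = 205 left.
May 1983 has 31 days: 205 − 31 = 174 left.
June 1983 has 30 days: 174 − 30 = 144 left.
July 1983 has 31 days: 144 − 31 = 113 left.
August 1983 has 31 days: 113 − 31 = 82 left.
September 1983 has 30 days: 82 − 30 = 52 left.
October 1983 has 31 days: 52 − 31 = 21 left.
21 days into November 1983 → November 21, 1983.

November 21, 1983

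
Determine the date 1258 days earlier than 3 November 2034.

May 25, 2031

Going back 1258 days from November 3, 2034.
Going back 3 days from November 3, 2034 reaches the end of the previous month; 1258 − 3 = 1255 left.
October 2034 has 31 days: 1255 − 31 = 1224 left.
September 2034 has 30 days: 1224 − 30 = 1194 left.
August 2034 has 31 days: 1194 − 31 = 1163 left.
July 2034 has 31 days: 1163 − 31 = 1132 left.
June 2034 has 30 days: 1132 − 30 = 1102 left.
May 2034 has 31 days: 1102 − 31 = 1071 left.
April 2034 has 30 days: 1071 − 30 = 1041 left.
March 2034 has 31 days: 1041 − 31 = 1010 left.
February 2034 has 28 days (2034 is not a leap year): 1010 − 28 = 982 left.
January 2034 has 31 days: 982 − 31 = 951 left.
December 2033 has 31 days: 951 − 31 = 920 left.
November 2033 has 30 days: 920 − 30 = 890 left.
October 2033 has 31 days: 890 − 31 = 859 left.
September 2033 has 30 days: 859 − 30 = 829 left.
August 2033 has 31 days: 829 − 31 = 798 left.
July 2033 has 31 days: 798 − 31 = 767 left.
June 2033 has 30 days: 767 − 30 = 737 left.
May 2033 has 31 days: 737 − 31 = 706 left.
April 2033 has 30 days: 706 − 30 = 676 left.
March 2033 has 31 days: 676 − 31 = 645 left.
February 2033 has 28 days (2033 is not a leap year): 645 − 28 = 617 left.
January 2033 has 31 days: 617 − 31 = 586 left.
December 2032 has 31 days: 586 − 31 = 555 left.
November 2032 has 30 days: 555 − 30 = 525 left.
October 2032 has 31 days: 525 − 31 = 494 left.
September 2032 has 30 days: 494 − 30 = 464 left.
August 2032 has 31 days: 464 − 31 = 433 left.
July 2032 has 31 days: 433 − 31 = 402 left.
June 2032 has 30 days: 402 − 30 = 372 left.
May 2032 has 31 days: 372 − 31 = 341 left.
April 2032 has 30 days: 341 − 30 = 311 left.
March 2032 has 31 days: 311 − 31 = 280 left.
February 2032 has 29 days (2032 is a leap year): 280 − 29 = 251 left.
January 2032 has 31 days: 251 − 31 = 220 left.
December 2031 has 31 days: 220 − 31 = 189 left.
November 2031 has 30 days: 189 − 30 = 159 left.
October 2031 has 31 days: 159 − 31 = 128 left.
September 2031 has 30 days: 128 − 30 = 98 left.
August 2031 has 31 days: 98 − 31 = 67 left.
July 2031 has 31 days: 67 − 31 = 36 left.
June 2031 has 30 days: 36 − 30 = 6 left.
May 2031 has 31 days; 31 − 6 = 25 → May 25, 2031.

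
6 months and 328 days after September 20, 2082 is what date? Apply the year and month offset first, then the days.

February 11, 2084

Adding 6 months and 328 days from September 20, 2082: first the month/year part, then the days.
month 9 + 6 = 15, which is month 3 of year 2083 → March 2083.
Day 20 is valid in March, giving March 20, 2083.
Now add 328 days from March 20, 2083.
March has 31 days, so 31 − 20 = 11 days remain after March 20, 2083; 328 − 11 = 317 left.
April 2083 has 30 days: 317 − 30 = 287 left.
May 2083 has 31 days: 287 − 31 = 256 left.
June 2083 has 30 days: 256 − 30 = 226 left.
July 2083 has 31 days: 226 − 31 = 195 left.
August 2083 has 31 days: 195 − 31 = 164 left.
September 2083 has 30 days: 164 − 30 = 134 left.
October 2083 has 31 days: 134 − 31 = 103 left.
November 2083 has 30 days: 103 − 30 = 73 left.
December 2083 has 31 days: 73 − 31 = 42 left.
January 2084 has 31 days: 42 − 31 = 11 left.
11 days into February 2084 → February 11, 2084.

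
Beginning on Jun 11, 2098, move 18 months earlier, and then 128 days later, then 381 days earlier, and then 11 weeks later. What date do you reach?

Counting back 18 months from June 11, 2098:
month 6 − 18 = -12, which is month 12 of year 2096 → December 2096.
Day 11 is valid in December, giving December 11, 2096.
Advancing 128 days from December 11, 2096:
December has 31 days, so 31 − 11 = 20 days remain after December 11, 2096; 128 − 20 = 108 left.
January 2097 has 31 days: 108 − 31 = 77 left.
February 2097 has 28 days (2097 is not a leap year): 77 − 28 = 49 left.
March 2097 has 31 days: 49 − 31 = 18 left.
18 days into April 2097 → April 18, 2097.
Going back 381 days from April 18, 2097:
Going back 18 days from April 18, 2097 reaches the end of the previous month; 381 − 18 = 363 left.
March 2097 has 31 days: 363 − 31 = 332 left.
February 2097 has 28 days (2097 is not a leap year): 332 − 28 = 304 left.
January 2097 has 31 days: 304 − 31 = 273 left.
December 2096 has 31 days: 273 − 31 = 242 left.
November 2096 has 30 days: 242 − 30 = 212 left.
October 2096 has 31 days: 212 − 31 = 181 left.
September 2096 has 30 days: 181 − 30 = 151 left.
August 2096 has 31 days: 151 − 31 = 120 left.
July 2096 has 31 days: 120 − 31 = 89 left.
June 2096 has 30 days: 89 − 30 = 59 left.
May 2096 has 31 days: 59 − 31 = 28 left.
April 2096 has 30 days; 30 − 28 = 2 → April 2, 2096.
Advancing 11 weeks (= 77 days) from April 2, 2096:
April has 30 days, so 30 − 2 = 28 days remain after April 2, 2096; 77 − 28 = 49 left.
May 2096 has 31 days: 49 − 31 = 18 left.
18 days into June 2096 → June 18, 2096.

June 18, 2096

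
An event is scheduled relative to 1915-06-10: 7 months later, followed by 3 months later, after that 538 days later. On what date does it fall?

Counting forward 7 months from June 10, 1915:
month 6 + 7 = 13, which is month 1 of year 1916 → January 1916.
Day 10 is valid in January, giving January 10, 1916.
Advancing 3 months from January 10, 1916:
month 1 + 3 = 4 → April 1916.
Day 10 is valid in April, giving April 10, 1916.
Adding 538 days from April 10, 1916:
April has 30 days, so 30 − 10 = 20 days remain after April 10, 1916; 538 − 20 = 518 left.
May 1916 has 31 days: 518 − 31 = 487 left.
June 1916 has 30 days: 487 − 30 = 457 left.
July 1916 has 31 days: 457 − 31 = 426 left.
August 1916 has 31 days: 426 − 31 = 395 left.
September 1916 has 30 days: 395 − 30 = 365 left.
October 1916 has 31 days: 365 − 31 = 334 left.
November 1916 has 30 days: 334 − 30 = 304 left.
December 1916 has 31 days: 304 − 31 = 273 left.
January 1917 has 31 days: 273 − 31 = 242 left.
February 1917 has 28 days (1917 is not a leap year): 242 − 28 = 214 left.
March 1917 has 31 days: 214 − 31 = 183 left.
April 1917 has 30 days: 183 − 30 = 153 left.
May 1917 has 31 days: 153 − 31 = 122 left.
June 1917 has 30 days: 122 − 30 = 92 left.
July 1917 has 31 days: 92 − 31 = 61 left.
August 1917 has 31 days: 61 − 31 = 30 left.
30 days into September 1917 → September 30, 1917.

September 30, 1917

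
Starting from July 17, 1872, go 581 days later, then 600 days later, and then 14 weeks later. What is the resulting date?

Counting forward 581 days from July 17, 1872:
July has 31 days, so 31 − 17 = 14 days remain after July 17, 1872; 581 − 14 = 567 left.
August 1872 has 31 days: 567 − 31 = 536 left.
September 1872 has 30 days: 536 − 30 = 506 left.
October 1872 has 31 days: 506 − 31 = 475 left.
November 1872 has 30 days: 475 − 30 = 445 left.
December 1872 has 31 days: 445 − 31 = 414 left.
January 1873 has 31 days: 414 − 31 = 383 left.
February 1873 has 28 days (1873 is not a leap year): 383 − 28 = 355 left.
March 1873 has 31 days: 355 − 31 = 324 left.
April 1873 has 30 days: 324 − 30 = 294 left.
May 1873 has 31 days: 294 − 31 = 263 left.
June 1873 has 30 days: 263 − 30 = 233 left.
July 1873 has 31 days: 233 − 31 = 202 left.
August 1873 has 31 days: 202 − 31 = 171 left.
September 1873 has 30 days: 171 − 30 = 141 left.
October 1873 has 31 days: 141 − 31 = 110 left.
November 1873 has 30 days: 110 − 30 = 80 left.
December 1873 has 31 days: 80 − 31 = 49 left.
January 1874 has 31 days: 49 − 31 = 18 left.
18 days into February 1874 → February 18, 1874.
Adding 600 days from February 18, 1874:
February has 28 days, so 28 − 18 = 10 days remain after February 18, 1874; 600 − 10 = 590 left.
March 1874 has 31 days: 590 − 31 = 559 left.
April 1874 has 30 days: 559 − 30 = 529 left.
May 1874 has 31 days: 529 − 31 = 498 left.
June 1874 has 30 days: 498 − 30 = 468 left.
July 1874 has 31 days: 468 − 31 = 437 left.
August 1874 has 31 days: 437 − 31 = 406 left.
September 1874 has 30 days: 406 − 30 = 376 left.
October 1874 has 31 days: 376 − 31 = 345 left.
November 1874 has 30 days: 345 − 30 = 315 left.
December 1874 has 31 days: 315 − 31 = 284 left.
January 1875 has 31 days: 284 − 31 = 253 left.
February 1875 has 28 days (1875 is not a leap year): 253 − 28 = 225 left.
March 1875 has 31 days: 225 − 31 = 194 left.
April 1875 has 30 days: 194 − 30 = 164 left.
May 1875 has 31 days: 164 − 31 = 133 left.
June 1875 has 30 days: 133 − 30 = 103 left.
July 1875 has 31 days: 103 − 31 = 72 left.
August 1875 has 31 days: 72 − 31 = 41 left.
September 1875 has 30 days: 41 − 30 = 11 left.
11 days into October 1875 → October 11, 1875.
Advancing 14 weeks (= 98 days) from October 11, 1875:
October has 31 days, so 31 − 11 = 20 days remain after October 11, 1875; 98 − 20 = 78 left.
November 1875 has 30 days: 78 − 30 = 48 left.
December 1875 has 31 days: 48 − 31 = 17 left.
17 days into January 1876 → January 17, 1876.

January 17, 1876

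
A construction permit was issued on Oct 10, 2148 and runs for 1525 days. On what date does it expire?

Adding 1525 days from October 10, 2148.
October has 31 days, so 31 − 10 = 21 days remain after October 10, 2148; 1525 − 21 = 1504 left.
November 2148 has 30 days: 1504 − 30 = 1474 left.
December 2148 has 31 days: 1474 − 31 = 1443 left.
January 2149 has 31 days: 1443 − 31 = 1412 left.
February 2149 has 28 days (2149 is not a leap year): 1412 − 28 = 1384 left.
March 2149 has 31 days: 1384 − 31 = 1353 left.
April 2149 has 30 days: 1353 − 30 = 1323 left.
May 2149 has 31 days: 1323 − 31 = 1292 left.
June 2149 has 30 days: 1292 − 30 = 1262 left.
July 2149 has 31 days: 1262 − 31 = 1231 left.
August 2149 has 31 days: 1231 − 31 = 1200 left.
September 2149 has 30 days: 1200 − 30 = 1170 left.
October 2149 has 31 days: 1170 − 31 = 1139 left.
November 2149 has 30 days: 1139 − 30 = 1109 left.
December 2149 has 31 days: 1109 − 31 = 1078 left.
January 2150 has 31 days: 1078 − 31 = 1047 left.
February 2150 has 28 days (2150 is not a leap year): 1047 − 28 = 1019 left.
March 2150 has 31 days: 1019 − 31 = 988 left.
April 2150 has 30 days: 988 − 30 = 958 left.
May 2150 has 31 days: 958 − 31 = 927 left.
June 2150 has 30 days: 927 − 30 = 897 left.
July 2150 has 31 days: 897 − 31 = 866 left.
August 2150 has 31 days: 866 − 31 = 835 left.
September 2150 has 30 days: 835 − 30 = 805 left.
October 2150 has 31 days: 805 − 31 = 774 left.
November 2150 has 30 days: 774 − 30 = 744 left.
December 2150 has 31 days: 744 − 31 = 713 left.
January 2151 has 31 days: 713 − 31 = 682 left.
February 2151 has 28 days (2151 is not a leap year): 682 − 28 = 654 left.
March 2151 has 31 days: 654 − 31 = 623 left.
April 2151 has 30 days: 623 − 30 = 593 left.
May 2151 has 31 days: 593 − 31 = 562 left.
June 2151 has 30 days: 562 − 30 = 532 left.
July 2151 has 31 days: 532 − 31 = 501 left.
August 2151 has 31 days: 501 − 31 = 470 left.
September 2151 has 30 days: 470 − 30 = 440 left.
October 2151 has 31 days: 440 − 31 = 409 left.
November 2151 has 30 days: 409 − 30 = 379 left.
December 2151 has 31 days: 379 − 31 = 348 left.
January 2152 has 31 days: 348 − 31 = 317 left.
February 2152 has 29 days (2152 is a leap year): 317 − 29 = 288 left.
March 2152 has 31 days: 288 − 31 = 257 left.
April 2152 has 30 days: 257 − 30 = 227 left.
May 2152 has 31 days: 227 − 31 = 196 left.
June 2152 has 30 days: 196 − 30 = 166 left.
July 2152 has 31 days: 166 − 31 = 135 left.
August 2152 has 31 days: 135 − 31 = 104 left.
September 2152 has 30 days: 104 − 30 = 74 left.
October 2152 has 31 days: 74 − 31 = 43 left.
November 2152 has 30 days: 43 − 30 = 13 left.
13 days into December 2152 → December 13, 2152.

December 13, 2152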